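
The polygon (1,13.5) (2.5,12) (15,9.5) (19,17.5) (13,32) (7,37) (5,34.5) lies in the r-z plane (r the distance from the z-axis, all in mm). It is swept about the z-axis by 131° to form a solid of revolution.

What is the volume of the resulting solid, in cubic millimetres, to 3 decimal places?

Profile (r,z), 7 vertices: (1,13.5) (2.5,12) (15,9.5) (19,17.5) (13,32) (7,37) (5,34.5)
edge 0: (1,13.5)→(2.5,12)  cross = 1·12 − 2.5·13.5 = -21.7500; (r_i+r_j)·cross = 3.5·-21.7500 = -76.1250
edge 1: (2.5,12)→(15,9.5)  cross = 2.5·9.5 − 15·12 = -156.2500; (r_i+r_j)·cross = 17.5·-156.2500 = -2734.3750
edge 2: (15,9.5)→(19,17.5)  cross = 15·17.5 − 19·9.5 = 82.0000; (r_i+r_j)·cross = 34·82.0000 = 2788.0000
edge 3: (19,17.5)→(13,32)  cross = 19·32 − 13·17.5 = 380.5000; (r_i+r_j)·cross = 32·380.5000 = 12176.0000
edge 4: (13,32)→(7,37)  cross = 13·37 − 7·32 = 257.0000; (r_i+r_j)·cross = 20·257.0000 = 5140.0000
edge 5: (7,37)→(5,34.5)  cross = 7·34.5 − 5·37 = 56.5000; (r_i+r_j)·cross = 12·56.5000 = 678.0000
edge 6: (5,34.5)→(1,13.5)  cross = 5·13.5 − 1·34.5 = 33.0000; (r_i+r_j)·cross = 6·33.0000 = 198.0000
Σcross = 631.0000 → A = |Σcross|/2 = 315.5000 mm²
Σ(r_i+r_j)·cross = 18169.5000 → first moment M = |Σ|/6 = 3028.2500
R_c = M/A = 3028.2500/315.5000 = 9.5983 mm
θ = 131° = 2.286381 rad
V = θ·R_c·A = 2.286381·9.5983·315.5000 = 6923.734 mm³

Volume = 6923.734 mm³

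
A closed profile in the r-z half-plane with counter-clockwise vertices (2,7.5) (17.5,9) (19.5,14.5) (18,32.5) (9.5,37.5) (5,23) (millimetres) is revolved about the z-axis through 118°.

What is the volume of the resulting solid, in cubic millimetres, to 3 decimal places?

Profile (r,z), 6 vertices: (2,7.5) (17.5,9) (19.5,14.5) (18,32.5) (9.5,37.5) (5,23)
edge 0: (2,7.5)→(17.5,9)  cross = 2·9 − 17.5·7.5 = -113.2500; (r_i+r_j)·cross = 19.5·-113.2500 = -2208.3750
edge 1: (17.5,9)→(19.5,14.5)  cross = 17.5·14.5 − 19.5·9 = 78.2500; (r_i+r_j)·cross = 37·78.2500 = 2895.2500
edge 2: (19.5,14.5)→(18,32.5)  cross = 19.5·32.5 − 18·14.5 = 372.7500; (r_i+r_j)·cross = 37.5·372.7500 = 13978.1250
edge 3: (18,32.5)→(9.5,37.5)  cross = 18·37.5 − 9.5·32.5 = 366.2500; (r_i+r_j)·cross = 27.5·366.2500 = 10071.8750
edge 4: (9.5,37.5)→(5,23)  cross = 9.5·23 − 5·37.5 = 31.0000; (r_i+r_j)·cross = 14.5·31.0000 = 449.5000
edge 5: (5,23)→(2,7.5)  cross = 5·7.5 − 2·23 = -8.5000; (r_i+r_j)·cross = 7·-8.5000 = -59.5000
Σcross = 726.5000 → A = |Σcross|/2 = 363.2500 mm²
Σ(r_i+r_j)·cross = 25126.8750 → first moment M = |Σ|/6 = 4187.8125
R_c = M/A = 4187.8125/363.2500 = 11.5287 mm
θ = 118° = 2.059489 rad
V = θ·R_c·A = 2.059489·11.5287·363.2500 = 8624.752 mm³

Volume = 8624.752 mm³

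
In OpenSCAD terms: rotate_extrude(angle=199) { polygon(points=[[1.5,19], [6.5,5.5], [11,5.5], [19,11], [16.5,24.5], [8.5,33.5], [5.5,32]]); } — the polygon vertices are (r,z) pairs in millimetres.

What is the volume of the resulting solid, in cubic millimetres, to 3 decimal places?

Profile (r,z), 7 vertices: (1.5,19) (6.5,5.5) (11,5.5) (19,11) (16.5,24.5) (8.5,33.5) (5.5,32)
edge 0: (1.5,19)→(6.5,5.5)  cross = 1.5·5.5 − 6.5·19 = -115.2500; (r_i+r_j)·cross = 8·-115.2500 = -922.0000
edge 1: (6.5,5.5)→(11,5.5)  cross = 6.5·5.5 − 11·5.5 = -24.7500; (r_i+r_j)·cross = 17.5·-24.7500 = -433.1250
edge 2: (11,5.5)→(19,11)  cross = 11·11 − 19·5.5 = 16.5000; (r_i+r_j)·cross = 30·16.5000 = 495.0000
edge 3: (19,11)→(16.5,24.5)  cross = 19·24.5 − 16.5·11 = 284.0000; (r_i+r_j)·cross = 35.5·284.0000 = 10082.0000
edge 4: (16.5,24.5)→(8.5,33.5)  cross = 16.5·33.5 − 8.5·24.5 = 344.5000; (r_i+r_j)·cross = 25·344.5000 = 8612.5000
edge 5: (8.5,33.5)→(5.5,32)  cross = 8.5·32 − 5.5·33.5 = 87.7500; (r_i+r_j)·cross = 14·87.7500 = 1228.5000
edge 6: (5.5,32)→(1.5,19)  cross = 5.5·19 − 1.5·32 = 56.5000; (r_i+r_j)·cross = 7·56.5000 = 395.5000
Σcross = 649.2500 → A = |Σcross|/2 = 324.6250 mm²
Σ(r_i+r_j)·cross = 19458.3750 → first moment M = |Σ|/6 = 3243.0625
R_c = M/A = 3243.0625/324.6250 = 9.9902 mm
θ = 199° = 3.473205 rad
V = θ·R_c·A = 3.473205·9.9902·324.6250 = 11263.822 mm³

Volume = 11263.822 mm³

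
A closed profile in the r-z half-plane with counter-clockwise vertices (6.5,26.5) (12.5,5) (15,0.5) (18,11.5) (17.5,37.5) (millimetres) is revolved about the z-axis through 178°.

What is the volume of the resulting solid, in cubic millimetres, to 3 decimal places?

Volume = 10317.693 mm³

Profile (r,z), 5 vertices: (6.5,26.5) (12.5,5) (15,0.5) (18,11.5) (17.5,37.5)
edge 0: (6.5,26.5)→(12.5,5)  cross = 6.5·5 − 12.5·26.5 = -298.7500; (r_i+r_j)·cross = 19·-298.7500 = -5676.2500
edge 1: (12.5,5)→(15,0.5)  cross = 12.5·0.5 − 15·5 = -68.7500; (r_i+r_j)·cross = 27.5·-68.7500 = -1890.6250
edge 2: (15,0.5)→(18,11.5)  cross = 15·11.5 − 18·0.5 = 163.5000; (r_i+r_j)·cross = 33·163.5000 = 5395.5000
edge 3: (18,11.5)→(17.5,37.5)  cross = 18·37.5 − 17.5·11.5 = 473.7500; (r_i+r_j)·cross = 35.5·473.7500 = 16818.1250
edge 4: (17.5,37.5)→(6.5,26.5)  cross = 17.5·26.5 − 6.5·37.5 = 220.0000; (r_i+r_j)·cross = 24·220.0000 = 5280.0000
Σcross = 489.7500 → A = |Σcross|/2 = 244.8750 mm²
Σ(r_i+r_j)·cross = 19926.7500 → first moment M = |Σ|/6 = 3321.1250
R_c = M/A = 3321.1250/244.8750 = 13.5625 mm
θ = 178° = 3.106686 rad
V = θ·R_c·A = 3.106686·13.5625·244.8750 = 10317.693 mm³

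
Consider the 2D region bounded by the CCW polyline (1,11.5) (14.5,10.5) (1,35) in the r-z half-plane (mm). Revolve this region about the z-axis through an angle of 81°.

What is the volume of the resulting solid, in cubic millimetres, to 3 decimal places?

Profile (r,z), 3 vertices: (1,11.5) (14.5,10.5) (1,35)
edge 0: (1,11.5)→(14.5,10.5)  cross = 1·10.5 − 14.5·11.5 = -156.2500; (r_i+r_j)·cross = 15.5·-156.2500 = -2421.8750
edge 1: (14.5,10.5)→(1,35)  cross = 14.5·35 − 1·10.5 = 497.0000; (r_i+r_j)·cross = 15.5·497.0000 = 7703.5000
edge 2: (1,35)→(1,11.5)  cross = 1·11.5 − 1·35 = -23.5000; (r_i+r_j)·cross = 2·-23.5000 = -47.0000
Σcross = 317.2500 → A = |Σcross|/2 = 158.6250 mm²
Σ(r_i+r_j)·cross = 5234.6250 → first moment M = |Σ|/6 = 872.4375
R_c = M/A = 872.4375/158.6250 = 5.5000 mm
θ = 81° = 1.413717 rad
V = θ·R_c·A = 1.413717·5.5000·158.6250 = 1233.379 mm³

Volume = 1233.379 mm³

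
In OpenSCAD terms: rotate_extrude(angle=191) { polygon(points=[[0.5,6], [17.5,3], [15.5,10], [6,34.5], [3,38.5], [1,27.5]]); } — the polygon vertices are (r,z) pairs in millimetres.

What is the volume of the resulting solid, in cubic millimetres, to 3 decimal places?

Volume = 7720.846 mm³

Profile (r,z), 6 vertices: (0.5,6) (17.5,3) (15.5,10) (6,34.5) (3,38.5) (1,27.5)
edge 0: (0.5,6)→(17.5,3)  cross = 0.5·3 − 17.5·6 = -103.5000; (r_i+r_j)·cross = 18·-103.5000 = -1863.0000
edge 1: (17.5,3)→(15.5,10)  cross = 17.5·10 − 15.5·3 = 128.5000; (r_i+r_j)·cross = 33·128.5000 = 4240.5000
edge 2: (15.5,10)→(6,34.5)  cross = 15.5·34.5 − 6·10 = 474.7500; (r_i+r_j)·cross = 21.5·474.7500 = 10207.1250
edge 3: (6,34.5)→(3,38.5)  cross = 6·38.5 − 3·34.5 = 127.5000; (r_i+r_j)·cross = 9·127.5000 = 1147.5000
edge 4: (3,38.5)→(1,27.5)  cross = 3·27.5 − 1·38.5 = 44.0000; (r_i+r_j)·cross = 4·44.0000 = 176.0000
edge 5: (1,27.5)→(0.5,6)  cross = 1·6 − 0.5·27.5 = -7.7500; (r_i+r_j)·cross = 1.5·-7.7500 = -11.6250
Σcross = 663.5000 → A = |Σcross|/2 = 331.7500 mm²
Σ(r_i+r_j)·cross = 13896.5000 → first moment M = |Σ|/6 = 2316.0833
R_c = M/A = 2316.0833/331.7500 = 6.9814 mm
θ = 191° = 3.333579 rad
V = θ·R_c·A = 3.333579·6.9814·331.7500 = 7720.846 mm³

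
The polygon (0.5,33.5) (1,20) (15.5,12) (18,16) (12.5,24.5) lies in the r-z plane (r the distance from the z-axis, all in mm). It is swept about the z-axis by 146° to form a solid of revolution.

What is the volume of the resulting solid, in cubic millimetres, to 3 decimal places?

Profile (r,z), 5 vertices: (0.5,33.5) (1,20) (15.5,12) (18,16) (12.5,24.5)
edge 0: (0.5,33.5)→(1,20)  cross = 0.5·20 − 1·33.5 = -23.5000; (r_i+r_j)·cross = 1.5·-23.5000 = -35.2500
edge 1: (1,20)→(15.5,12)  cross = 1·12 − 15.5·20 = -298.0000; (r_i+r_j)·cross = 16.5·-298.0000 = -4917.0000
edge 2: (15.5,12)→(18,16)  cross = 15.5·16 − 18·12 = 32.0000; (r_i+r_j)·cross = 33.5·32.0000 = 1072.0000
edge 3: (18,16)→(12.5,24.5)  cross = 18·24.5 − 12.5·16 = 241.0000; (r_i+r_j)·cross = 30.5·241.0000 = 7350.5000
edge 4: (12.5,24.5)→(0.5,33.5)  cross = 12.5·33.5 − 0.5·24.5 = 406.5000; (r_i+r_j)·cross = 13·406.5000 = 5284.5000
Σcross = 358.0000 → A = |Σcross|/2 = 179.0000 mm²
Σ(r_i+r_j)·cross = 8754.7500 → first moment M = |Σ|/6 = 1459.1250
R_c = M/A = 1459.1250/179.0000 = 8.1515 mm
θ = 146° = 2.548181 rad
V = θ·R_c·A = 2.548181·8.1515·179.0000 = 3718.114 mm³

Volume = 3718.114 mm³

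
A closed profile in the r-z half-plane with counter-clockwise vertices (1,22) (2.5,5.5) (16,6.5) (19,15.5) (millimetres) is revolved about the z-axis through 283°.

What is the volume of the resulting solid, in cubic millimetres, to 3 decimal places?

Volume = 8978.688 mm³

Profile (r,z), 4 vertices: (1,22) (2.5,5.5) (16,6.5) (19,15.5)
edge 0: (1,22)→(2.5,5.5)  cross = 1·5.5 − 2.5·22 = -49.5000; (r_i+r_j)·cross = 3.5·-49.5000 = -173.2500
edge 1: (2.5,5.5)→(16,6.5)  cross = 2.5·6.5 − 16·5.5 = -71.7500; (r_i+r_j)·cross = 18.5·-71.7500 = -1327.3750
edge 2: (16,6.5)→(19,15.5)  cross = 16·15.5 − 19·6.5 = 124.5000; (r_i+r_j)·cross = 35·124.5000 = 4357.5000
edge 3: (19,15.5)→(1,22)  cross = 19·22 − 1·15.5 = 402.5000; (r_i+r_j)·cross = 20·402.5000 = 8050.0000
Σcross = 405.7500 → A = |Σcross|/2 = 202.8750 mm²
Σ(r_i+r_j)·cross = 10906.8750 → first moment M = |Σ|/6 = 1817.8125
R_c = M/A = 1817.8125/202.8750 = 8.9603 mm
θ = 283° = 4.939282 rad
V = θ·R_c·A = 4.939282·8.9603·202.8750 = 8978.688 mm³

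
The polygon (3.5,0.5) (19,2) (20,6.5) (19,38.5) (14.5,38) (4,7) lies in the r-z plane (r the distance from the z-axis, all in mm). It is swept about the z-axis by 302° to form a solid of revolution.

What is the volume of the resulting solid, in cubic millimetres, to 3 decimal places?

Profile (r,z), 6 vertices: (3.5,0.5) (19,2) (20,6.5) (19,38.5) (14.5,38) (4,7)
edge 0: (3.5,0.5)→(19,2)  cross = 3.5·2 − 19·0.5 = -2.5000; (r_i+r_j)·cross = 22.5·-2.5000 = -56.2500
edge 1: (19,2)→(20,6.5)  cross = 19·6.5 − 20·2 = 83.5000; (r_i+r_j)·cross = 39·83.5000 = 3256.5000
edge 2: (20,6.5)→(19,38.5)  cross = 20·38.5 − 19·6.5 = 646.5000; (r_i+r_j)·cross = 39·646.5000 = 25213.5000
edge 3: (19,38.5)→(14.5,38)  cross = 19·38 − 14.5·38.5 = 163.7500; (r_i+r_j)·cross = 33.5·163.7500 = 5485.6250
edge 4: (14.5,38)→(4,7)  cross = 14.5·7 − 4·38 = -50.5000; (r_i+r_j)·cross = 18.5·-50.5000 = -934.2500
edge 5: (4,7)→(3.5,0.5)  cross = 4·0.5 − 3.5·7 = -22.5000; (r_i+r_j)·cross = 7.5·-22.5000 = -168.7500
Σcross = 818.2500 → A = |Σcross|/2 = 409.1250 mm²
Σ(r_i+r_j)·cross = 32796.3750 → first moment M = |Σ|/6 = 5466.0625
R_c = M/A = 5466.0625/409.1250 = 13.3604 mm
θ = 302° = 5.270894 rad
V = θ·R_c·A = 5.270894·13.3604·409.1250 = 28811.038 mm³

Volume = 28811.038 mm³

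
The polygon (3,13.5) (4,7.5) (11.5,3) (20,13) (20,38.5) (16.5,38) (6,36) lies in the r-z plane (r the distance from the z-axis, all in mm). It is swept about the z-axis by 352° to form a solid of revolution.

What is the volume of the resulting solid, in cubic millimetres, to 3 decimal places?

Profile (r,z), 7 vertices: (3,13.5) (4,7.5) (11.5,3) (20,13) (20,38.5) (16.5,38) (6,36)
edge 0: (3,13.5)→(4,7.5)  cross = 3·7.5 − 4·13.5 = -31.5000; (r_i+r_j)·cross = 7·-31.5000 = -220.5000
edge 1: (4,7.5)→(11.5,3)  cross = 4·3 − 11.5·7.5 = -74.2500; (r_i+r_j)·cross = 15.5·-74.2500 = -1150.8750
edge 2: (11.5,3)→(20,13)  cross = 11.5·13 − 20·3 = 89.5000; (r_i+r_j)·cross = 31.5·89.5000 = 2819.2500
edge 3: (20,13)→(20,38.5)  cross = 20·38.5 − 20·13 = 510.0000; (r_i+r_j)·cross = 40·510.0000 = 20400.0000
edge 4: (20,38.5)→(16.5,38)  cross = 20·38 − 16.5·38.5 = 124.7500; (r_i+r_j)·cross = 36.5·124.7500 = 4553.3750
edge 5: (16.5,38)→(6,36)  cross = 16.5·36 − 6·38 = 366.0000; (r_i+r_j)·cross = 22.5·366.0000 = 8235.0000
edge 6: (6,36)→(3,13.5)  cross = 6·13.5 − 3·36 = -27.0000; (r_i+r_j)·cross = 9·-27.0000 = -243.0000
Σcross = 957.5000 → A = |Σcross|/2 = 478.7500 mm²
Σ(r_i+r_j)·cross = 34393.2500 → first moment M = |Σ|/6 = 5732.2083
R_c = M/A = 5732.2083/478.7500 = 11.9733 mm
θ = 352° = 6.143559 rad
V = θ·R_c·A = 6.143559·11.9733·478.7500 = 35216.160 mm³

Volume = 35216.160 mm³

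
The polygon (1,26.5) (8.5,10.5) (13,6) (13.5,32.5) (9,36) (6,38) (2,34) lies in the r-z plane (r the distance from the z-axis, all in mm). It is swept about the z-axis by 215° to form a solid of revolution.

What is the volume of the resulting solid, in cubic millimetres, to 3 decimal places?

Profile (r,z), 7 vertices: (1,26.5) (8.5,10.5) (13,6) (13.5,32.5) (9,36) (6,38) (2,34)
edge 0: (1,26.5)→(8.5,10.5)  cross = 1·10.5 − 8.5·26.5 = -214.7500; (r_i+r_j)·cross = 9.5·-214.7500 = -2040.1250
edge 1: (8.5,10.5)→(13,6)  cross = 8.5·6 − 13·10.5 = -85.5000; (r_i+r_j)·cross = 21.5·-85.5000 = -1838.2500
edge 2: (13,6)→(13.5,32.5)  cross = 13·32.5 − 13.5·6 = 341.5000; (r_i+r_j)·cross = 26.5·341.5000 = 9049.7500
edge 3: (13.5,32.5)→(9,36)  cross = 13.5·36 − 9·32.5 = 193.5000; (r_i+r_j)·cross = 22.5·193.5000 = 4353.7500
edge 4: (9,36)→(6,38)  cross = 9·38 − 6·36 = 126.0000; (r_i+r_j)·cross = 15·126.0000 = 1890.0000
edge 5: (6,38)→(2,34)  cross = 6·34 − 2·38 = 128.0000; (r_i+r_j)·cross = 8·128.0000 = 1024.0000
edge 6: (2,34)→(1,26.5)  cross = 2·26.5 − 1·34 = 19.0000; (r_i+r_j)·cross = 3·19.0000 = 57.0000
Σcross = 507.7500 → A = |Σcross|/2 = 253.8750 mm²
Σ(r_i+r_j)·cross = 12496.1250 → first moment M = |Σ|/6 = 2082.6875
R_c = M/A = 2082.6875/253.8750 = 8.2036 mm
θ = 215° = 3.752458 rad
V = θ·R_c·A = 3.752458·8.2036·253.8750 = 7815.197 mm³

Volume = 7815.197 mm³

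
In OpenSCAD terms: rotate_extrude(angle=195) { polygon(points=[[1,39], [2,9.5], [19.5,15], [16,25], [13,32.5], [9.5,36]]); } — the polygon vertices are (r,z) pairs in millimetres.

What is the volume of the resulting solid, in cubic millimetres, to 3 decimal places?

Volume = 10206.347 mm³

Profile (r,z), 6 vertices: (1,39) (2,9.5) (19.5,15) (16,25) (13,32.5) (9.5,36)
edge 0: (1,39)→(2,9.5)  cross = 1·9.5 − 2·39 = -68.5000; (r_i+r_j)·cross = 3·-68.5000 = -205.5000
edge 1: (2,9.5)→(19.5,15)  cross = 2·15 − 19.5·9.5 = -155.2500; (r_i+r_j)·cross = 21.5·-155.2500 = -3337.8750
edge 2: (19.5,15)→(16,25)  cross = 19.5·25 − 16·15 = 247.5000; (r_i+r_j)·cross = 35.5·247.5000 = 8786.2500
edge 3: (16,25)→(13,32.5)  cross = 16·32.5 − 13·25 = 195.0000; (r_i+r_j)·cross = 29·195.0000 = 5655.0000
edge 4: (13,32.5)→(9.5,36)  cross = 13·36 − 9.5·32.5 = 159.2500; (r_i+r_j)·cross = 22.5·159.2500 = 3583.1250
edge 5: (9.5,36)→(1,39)  cross = 9.5·39 − 1·36 = 334.5000; (r_i+r_j)·cross = 10.5·334.5000 = 3512.2500
Σcross = 712.5000 → A = |Σcross|/2 = 356.2500 mm²
Σ(r_i+r_j)·cross = 17993.2500 → first moment M = |Σ|/6 = 2998.8750
R_c = M/A = 2998.8750/356.2500 = 8.4179 mm
θ = 195° = 3.403392 rad
V = θ·R_c·A = 3.403392·8.4179·356.2500 = 10206.347 mm³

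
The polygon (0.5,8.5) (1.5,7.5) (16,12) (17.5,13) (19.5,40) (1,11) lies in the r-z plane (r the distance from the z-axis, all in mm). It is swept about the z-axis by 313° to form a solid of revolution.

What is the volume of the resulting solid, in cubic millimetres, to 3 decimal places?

Profile (r,z), 6 vertices: (0.5,8.5) (1.5,7.5) (16,12) (17.5,13) (19.5,40) (1,11)
edge 0: (0.5,8.5)→(1.5,7.5)  cross = 0.5·7.5 − 1.5·8.5 = -9.0000; (r_i+r_j)·cross = 2·-9.0000 = -18.0000
edge 1: (1.5,7.5)→(16,12)  cross = 1.5·12 − 16·7.5 = -102.0000; (r_i+r_j)·cross = 17.5·-102.0000 = -1785.0000
edge 2: (16,12)→(17.5,13)  cross = 16·13 − 17.5·12 = -2.0000; (r_i+r_j)·cross = 33.5·-2.0000 = -67.0000
edge 3: (17.5,13)→(19.5,40)  cross = 17.5·40 − 19.5·13 = 446.5000; (r_i+r_j)·cross = 37·446.5000 = 16520.5000
edge 4: (19.5,40)→(1,11)  cross = 19.5·11 − 1·40 = 174.5000; (r_i+r_j)·cross = 20.5·174.5000 = 3577.2500
edge 5: (1,11)→(0.5,8.5)  cross = 1·8.5 − 0.5·11 = 3.0000; (r_i+r_j)·cross = 1.5·3.0000 = 4.5000
Σcross = 511.0000 → A = |Σcross|/2 = 255.5000 mm²
Σ(r_i+r_j)·cross = 18232.2500 → first moment M = |Σ|/6 = 3038.7083
R_c = M/A = 3038.7083/255.5000 = 11.8932 mm
θ = 313° = 5.462881 rad
V = θ·R_c·A = 5.462881·11.8932·255.5000 = 16600.101 mm³

Volume = 16600.101 mm³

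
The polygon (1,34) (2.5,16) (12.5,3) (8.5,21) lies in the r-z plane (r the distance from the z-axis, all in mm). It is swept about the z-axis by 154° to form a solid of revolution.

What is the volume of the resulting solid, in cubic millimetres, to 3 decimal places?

Volume = 1968.371 mm³

Profile (r,z), 4 vertices: (1,34) (2.5,16) (12.5,3) (8.5,21)
edge 0: (1,34)→(2.5,16)  cross = 1·16 − 2.5·34 = -69.0000; (r_i+r_j)·cross = 3.5·-69.0000 = -241.5000
edge 1: (2.5,16)→(12.5,3)  cross = 2.5·3 − 12.5·16 = -192.5000; (r_i+r_j)·cross = 15·-192.5000 = -2887.5000
edge 2: (12.5,3)→(8.5,21)  cross = 12.5·21 − 8.5·3 = 237.0000; (r_i+r_j)·cross = 21·237.0000 = 4977.0000
edge 3: (8.5,21)→(1,34)  cross = 8.5·34 − 1·21 = 268.0000; (r_i+r_j)·cross = 9.5·268.0000 = 2546.0000
Σcross = 243.5000 → A = |Σcross|/2 = 121.7500 mm²
Σ(r_i+r_j)·cross = 4394.0000 → first moment M = |Σ|/6 = 732.3333
R_c = M/A = 732.3333/121.7500 = 6.0151 mm
θ = 154° = 2.687807 rad
V = θ·R_c·A = 2.687807·6.0151·121.7500 = 1968.371 mm³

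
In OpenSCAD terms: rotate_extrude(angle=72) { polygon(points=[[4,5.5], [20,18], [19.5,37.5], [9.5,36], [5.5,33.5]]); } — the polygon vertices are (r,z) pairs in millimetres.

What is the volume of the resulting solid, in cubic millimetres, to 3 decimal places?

Volume = 5381.208 mm³

Profile (r,z), 5 vertices: (4,5.5) (20,18) (19.5,37.5) (9.5,36) (5.5,33.5)
edge 0: (4,5.5)→(20,18)  cross = 4·18 − 20·5.5 = -38.0000; (r_i+r_j)·cross = 24·-38.0000 = -912.0000
edge 1: (20,18)→(19.5,37.5)  cross = 20·37.5 − 19.5·18 = 399.0000; (r_i+r_j)·cross = 39.5·399.0000 = 15760.5000
edge 2: (19.5,37.5)→(9.5,36)  cross = 19.5·36 − 9.5·37.5 = 345.7500; (r_i+r_j)·cross = 29·345.7500 = 10026.7500
edge 3: (9.5,36)→(5.5,33.5)  cross = 9.5·33.5 − 5.5·36 = 120.2500; (r_i+r_j)·cross = 15·120.2500 = 1803.7500
edge 4: (5.5,33.5)→(4,5.5)  cross = 5.5·5.5 − 4·33.5 = -103.7500; (r_i+r_j)·cross = 9.5·-103.7500 = -985.6250
Σcross = 723.2500 → A = |Σcross|/2 = 361.6250 mm²
Σ(r_i+r_j)·cross = 25693.3750 → first moment M = |Σ|/6 = 4282.2292
R_c = M/A = 4282.2292/361.6250 = 11.8416 mm
θ = 72° = 1.256637 rad
V = θ·R_c·A = 1.256637·11.8416·361.6250 = 5381.208 mm³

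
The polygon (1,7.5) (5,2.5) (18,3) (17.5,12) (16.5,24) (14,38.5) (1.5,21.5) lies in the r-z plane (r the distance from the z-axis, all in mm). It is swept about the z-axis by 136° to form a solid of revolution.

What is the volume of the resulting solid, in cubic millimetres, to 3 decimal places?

Volume = 10018.426 mm³

Profile (r,z), 7 vertices: (1,7.5) (5,2.5) (18,3) (17.5,12) (16.5,24) (14,38.5) (1.5,21.5)
edge 0: (1,7.5)→(5,2.5)  cross = 1·2.5 − 5·7.5 = -35.0000; (r_i+r_j)·cross = 6·-35.0000 = -210.0000
edge 1: (5,2.5)→(18,3)  cross = 5·3 − 18·2.5 = -30.0000; (r_i+r_j)·cross = 23·-30.0000 = -690.0000
edge 2: (18,3)→(17.5,12)  cross = 18·12 − 17.5·3 = 163.5000; (r_i+r_j)·cross = 35.5·163.5000 = 5804.2500
edge 3: (17.5,12)→(16.5,24)  cross = 17.5·24 − 16.5·12 = 222.0000; (r_i+r_j)·cross = 34·222.0000 = 7548.0000
edge 4: (16.5,24)→(14,38.5)  cross = 16.5·38.5 − 14·24 = 299.2500; (r_i+r_j)·cross = 30.5·299.2500 = 9127.1250
edge 5: (14,38.5)→(1.5,21.5)  cross = 14·21.5 − 1.5·38.5 = 243.2500; (r_i+r_j)·cross = 15.5·243.2500 = 3770.3750
edge 6: (1.5,21.5)→(1,7.5)  cross = 1.5·7.5 − 1·21.5 = -10.2500; (r_i+r_j)·cross = 2.5·-10.2500 = -25.6250
Σcross = 852.7500 → A = |Σcross|/2 = 426.3750 mm²
Σ(r_i+r_j)·cross = 25324.1250 → first moment M = |Σ|/6 = 4220.6875
R_c = M/A = 4220.6875/426.3750 = 9.8990 mm
θ = 136° = 2.373648 rad
V = θ·R_c·A = 2.373648·9.8990·426.3750 = 10018.426 mm³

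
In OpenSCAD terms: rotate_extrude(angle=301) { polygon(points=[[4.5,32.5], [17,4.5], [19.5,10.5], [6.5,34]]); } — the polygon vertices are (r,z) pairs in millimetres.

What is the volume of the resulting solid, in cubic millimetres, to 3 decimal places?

Profile (r,z), 4 vertices: (4.5,32.5) (17,4.5) (19.5,10.5) (6.5,34)
edge 0: (4.5,32.5)→(17,4.5)  cross = 4.5·4.5 − 17·32.5 = -532.2500; (r_i+r_j)·cross = 21.5·-532.2500 = -11443.3750
edge 1: (17,4.5)→(19.5,10.5)  cross = 17·10.5 − 19.5·4.5 = 90.7500; (r_i+r_j)·cross = 36.5·90.7500 = 3312.3750
edge 2: (19.5,10.5)→(6.5,34)  cross = 19.5·34 − 6.5·10.5 = 594.7500; (r_i+r_j)·cross = 26·594.7500 = 15463.5000
edge 3: (6.5,34)→(4.5,32.5)  cross = 6.5·32.5 − 4.5·34 = 58.2500; (r_i+r_j)·cross = 11·58.2500 = 640.7500
Σcross = 211.5000 → A = |Σcross|/2 = 105.7500 mm²
Σ(r_i+r_j)·cross = 7973.2500 → first moment M = |Σ|/6 = 1328.8750
R_c = M/A = 1328.8750/105.7500 = 12.5662 mm
θ = 301° = 5.253441 rad
V = θ·R_c·A = 5.253441·12.5662·105.7500 = 6981.166 mm³

Volume = 6981.166 mm³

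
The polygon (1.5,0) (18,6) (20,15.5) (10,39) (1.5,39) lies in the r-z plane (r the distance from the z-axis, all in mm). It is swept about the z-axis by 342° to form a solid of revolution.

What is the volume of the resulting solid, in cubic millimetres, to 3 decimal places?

Profile (r,z), 5 vertices: (1.5,0) (18,6) (20,15.5) (10,39) (1.5,39)
edge 0: (1.5,0)→(18,6)  cross = 1.5·6 − 18·0 = 9.0000; (r_i+r_j)·cross = 19.5·9.0000 = 175.5000
edge 1: (18,6)→(20,15.5)  cross = 18·15.5 − 20·6 = 159.0000; (r_i+r_j)·cross = 38·159.0000 = 6042.0000
edge 2: (20,15.5)→(10,39)  cross = 20·39 − 10·15.5 = 625.0000; (r_i+r_j)·cross = 30·625.0000 = 18750.0000
edge 3: (10,39)→(1.5,39)  cross = 10·39 − 1.5·39 = 331.5000; (r_i+r_j)·cross = 11.5·331.5000 = 3812.2500
edge 4: (1.5,39)→(1.5,0)  cross = 1.5·0 − 1.5·39 = -58.5000; (r_i+r_j)·cross = 3·-58.5000 = -175.5000
Σcross = 1066.0000 → A = |Σcross|/2 = 533.0000 mm²
Σ(r_i+r_j)·cross = 28604.2500 → first moment M = |Σ|/6 = 4767.3750
R_c = M/A = 4767.3750/533.0000 = 8.9444 mm
θ = 342° = 5.969026 rad
V = θ·R_c·A = 5.969026·8.9444·533.0000 = 28456.586 mm³

Volume = 28456.586 mm³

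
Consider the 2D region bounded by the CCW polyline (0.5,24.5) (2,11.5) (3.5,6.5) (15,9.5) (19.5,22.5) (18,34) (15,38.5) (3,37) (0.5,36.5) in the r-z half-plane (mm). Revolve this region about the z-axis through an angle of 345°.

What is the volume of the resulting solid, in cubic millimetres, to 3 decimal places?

Volume = 27842.387 mm³

Profile (r,z), 9 vertices: (0.5,24.5) (2,11.5) (3.5,6.5) (15,9.5) (19.5,22.5) (18,34) (15,38.5) (3,37) (0.5,36.5)
edge 0: (0.5,24.5)→(2,11.5)  cross = 0.5·11.5 − 2·24.5 = -43.2500; (r_i+r_j)·cross = 2.5·-43.2500 = -108.1250
edge 1: (2,11.5)→(3.5,6.5)  cross = 2·6.5 − 3.5·11.5 = -27.2500; (r_i+r_j)·cross = 5.5·-27.2500 = -149.8750
edge 2: (3.5,6.5)→(15,9.5)  cross = 3.5·9.5 − 15·6.5 = -64.2500; (r_i+r_j)·cross = 18.5·-64.2500 = -1188.6250
edge 3: (15,9.5)→(19.5,22.5)  cross = 15·22.5 − 19.5·9.5 = 152.2500; (r_i+r_j)·cross = 34.5·152.2500 = 5252.6250
edge 4: (19.5,22.5)→(18,34)  cross = 19.5·34 − 18·22.5 = 258.0000; (r_i+r_j)·cross = 37.5·258.0000 = 9675.0000
edge 5: (18,34)→(15,38.5)  cross = 18·38.5 − 15·34 = 183.0000; (r_i+r_j)·cross = 33·183.0000 = 6039.0000
edge 6: (15,38.5)→(3,37)  cross = 15·37 − 3·38.5 = 439.5000; (r_i+r_j)·cross = 18·439.5000 = 7911.0000
edge 7: (3,37)→(0.5,36.5)  cross = 3·36.5 − 0.5·37 = 91.0000; (r_i+r_j)·cross = 3.5·91.0000 = 318.5000
edge 8: (0.5,36.5)→(0.5,24.5)  cross = 0.5·24.5 − 0.5·36.5 = -6.0000; (r_i+r_j)·cross = 1·-6.0000 = -6.0000
Σcross = 983.0000 → A = |Σcross|/2 = 491.5000 mm²
Σ(r_i+r_j)·cross = 27743.5000 → first moment M = |Σ|/6 = 4623.9167
R_c = M/A = 4623.9167/491.5000 = 9.4078 mm
θ = 345° = 6.021386 rad
V = θ·R_c·A = 6.021386·9.4078·491.5000 = 27842.387 mm³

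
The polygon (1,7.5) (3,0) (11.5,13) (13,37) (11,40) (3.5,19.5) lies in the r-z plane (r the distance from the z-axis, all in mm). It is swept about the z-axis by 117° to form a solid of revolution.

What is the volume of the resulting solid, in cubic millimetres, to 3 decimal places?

Profile (r,z), 6 vertices: (1,7.5) (3,0) (11.5,13) (13,37) (11,40) (3.5,19.5)
edge 0: (1,7.5)→(3,0)  cross = 1·0 − 3·7.5 = -22.5000; (r_i+r_j)·cross = 4·-22.5000 = -90.0000
edge 1: (3,0)→(11.5,13)  cross = 3·13 − 11.5·0 = 39.0000; (r_i+r_j)·cross = 14.5·39.0000 = 565.5000
edge 2: (11.5,13)→(13,37)  cross = 11.5·37 − 13·13 = 256.5000; (r_i+r_j)·cross = 24.5·256.5000 = 6284.2500
edge 3: (13,37)→(11,40)  cross = 13·40 − 11·37 = 113.0000; (r_i+r_j)·cross = 24·113.0000 = 2712.0000
edge 4: (11,40)→(3.5,19.5)  cross = 11·19.5 − 3.5·40 = 74.5000; (r_i+r_j)·cross = 14.5·74.5000 = 1080.2500
edge 5: (3.5,19.5)→(1,7.5)  cross = 3.5·7.5 − 1·19.5 = 6.7500; (r_i+r_j)·cross = 4.5·6.7500 = 30.3750
Σcross = 467.2500 → A = |Σcross|/2 = 233.6250 mm²
Σ(r_i+r_j)·cross = 10582.3750 → first moment M = |Σ|/6 = 1763.7292
R_c = M/A = 1763.7292/233.6250 = 7.5494 mm
θ = 117° = 2.042035 rad
V = θ·R_c·A = 2.042035·7.5494·233.6250 = 3601.597 mm³

Volume = 3601.597 mm³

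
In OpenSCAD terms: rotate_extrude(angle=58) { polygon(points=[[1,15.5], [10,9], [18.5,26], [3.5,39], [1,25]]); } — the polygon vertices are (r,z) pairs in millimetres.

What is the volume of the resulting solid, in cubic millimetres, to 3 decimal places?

Profile (r,z), 5 vertices: (1,15.5) (10,9) (18.5,26) (3.5,39) (1,25)
edge 0: (1,15.5)→(10,9)  cross = 1·9 − 10·15.5 = -146.0000; (r_i+r_j)·cross = 11·-146.0000 = -1606.0000
edge 1: (10,9)→(18.5,26)  cross = 10·26 − 18.5·9 = 93.5000; (r_i+r_j)·cross = 28.5·93.5000 = 2664.7500
edge 2: (18.5,26)→(3.5,39)  cross = 18.5·39 − 3.5·26 = 630.5000; (r_i+r_j)·cross = 22·630.5000 = 13871.0000
edge 3: (3.5,39)→(1,25)  cross = 3.5·25 − 1·39 = 48.5000; (r_i+r_j)·cross = 4.5·48.5000 = 218.2500
edge 4: (1,25)→(1,15.5)  cross = 1·15.5 − 1·25 = -9.5000; (r_i+r_j)·cross = 2·-9.5000 = -19.0000
Σcross = 617.0000 → A = |Σcross|/2 = 308.5000 mm²
Σ(r_i+r_j)·cross = 15129.0000 → first moment M = |Σ|/6 = 2521.5000
R_c = M/A = 2521.5000/308.5000 = 8.1734 mm
θ = 58° = 1.012291 rad
V = θ·R_c·A = 1.012291·8.1734·308.5000 = 2552.492 mm³

Volume = 2552.492 mm³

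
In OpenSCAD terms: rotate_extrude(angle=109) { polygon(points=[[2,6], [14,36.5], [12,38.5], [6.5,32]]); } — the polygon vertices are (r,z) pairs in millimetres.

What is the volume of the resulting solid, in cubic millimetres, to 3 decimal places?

Volume = 1493.985 mm³

Profile (r,z), 4 vertices: (2,6) (14,36.5) (12,38.5) (6.5,32)
edge 0: (2,6)→(14,36.5)  cross = 2·36.5 − 14·6 = -11.0000; (r_i+r_j)·cross = 16·-11.0000 = -176.0000
edge 1: (14,36.5)→(12,38.5)  cross = 14·38.5 − 12·36.5 = 101.0000; (r_i+r_j)·cross = 26·101.0000 = 2626.0000
edge 2: (12,38.5)→(6.5,32)  cross = 12·32 − 6.5·38.5 = 133.7500; (r_i+r_j)·cross = 18.5·133.7500 = 2474.3750
edge 3: (6.5,32)→(2,6)  cross = 6.5·6 − 2·32 = -25.0000; (r_i+r_j)·cross = 8.5·-25.0000 = -212.5000
Σcross = 198.7500 → A = |Σcross|/2 = 99.3750 mm²
Σ(r_i+r_j)·cross = 4711.8750 → first moment M = |Σ|/6 = 785.3125
R_c = M/A = 785.3125/99.3750 = 7.9025 mm
θ = 109° = 1.902409 rad
V = θ·R_c·A = 1.902409·7.9025·99.3750 = 1493.985 mm³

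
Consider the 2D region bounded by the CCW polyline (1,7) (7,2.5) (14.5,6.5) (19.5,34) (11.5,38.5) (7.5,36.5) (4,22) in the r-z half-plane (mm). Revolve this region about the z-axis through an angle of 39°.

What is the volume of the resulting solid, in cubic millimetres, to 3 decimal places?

Volume = 2968.793 mm³

Profile (r,z), 7 vertices: (1,7) (7,2.5) (14.5,6.5) (19.5,34) (11.5,38.5) (7.5,36.5) (4,22)
edge 0: (1,7)→(7,2.5)  cross = 1·2.5 − 7·7 = -46.5000; (r_i+r_j)·cross = 8·-46.5000 = -372.0000
edge 1: (7,2.5)→(14.5,6.5)  cross = 7·6.5 − 14.5·2.5 = 9.2500; (r_i+r_j)·cross = 21.5·9.2500 = 198.8750
edge 2: (14.5,6.5)→(19.5,34)  cross = 14.5·34 − 19.5·6.5 = 366.2500; (r_i+r_j)·cross = 34·366.2500 = 12452.5000
edge 3: (19.5,34)→(11.5,38.5)  cross = 19.5·38.5 − 11.5·34 = 359.7500; (r_i+r_j)·cross = 31·359.7500 = 11152.2500
edge 4: (11.5,38.5)→(7.5,36.5)  cross = 11.5·36.5 − 7.5·38.5 = 131.0000; (r_i+r_j)·cross = 19·131.0000 = 2489.0000
edge 5: (7.5,36.5)→(4,22)  cross = 7.5·22 − 4·36.5 = 19.0000; (r_i+r_j)·cross = 11.5·19.0000 = 218.5000
edge 6: (4,22)→(1,7)  cross = 4·7 − 1·22 = 6.0000; (r_i+r_j)·cross = 5·6.0000 = 30.0000
Σcross = 844.7500 → A = |Σcross|/2 = 422.3750 mm²
Σ(r_i+r_j)·cross = 26169.1250 → first moment M = |Σ|/6 = 4361.5208
R_c = M/A = 4361.5208/422.3750 = 10.3262 mm
θ = 39° = 0.680678 rad
V = θ·R_c·A = 0.680678·10.3262·422.3750 = 2968.793 mm³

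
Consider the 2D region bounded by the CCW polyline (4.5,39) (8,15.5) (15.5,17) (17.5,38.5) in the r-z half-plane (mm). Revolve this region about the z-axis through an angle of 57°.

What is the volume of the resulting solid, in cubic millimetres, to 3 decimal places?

Volume = 2586.702 mm³

Profile (r,z), 4 vertices: (4.5,39) (8,15.5) (15.5,17) (17.5,38.5)
edge 0: (4.5,39)→(8,15.5)  cross = 4.5·15.5 − 8·39 = -242.2500; (r_i+r_j)·cross = 12.5·-242.2500 = -3028.1250
edge 1: (8,15.5)→(15.5,17)  cross = 8·17 − 15.5·15.5 = -104.2500; (r_i+r_j)·cross = 23.5·-104.2500 = -2449.8750
edge 2: (15.5,17)→(17.5,38.5)  cross = 15.5·38.5 − 17.5·17 = 299.2500; (r_i+r_j)·cross = 33·299.2500 = 9875.2500
edge 3: (17.5,38.5)→(4.5,39)  cross = 17.5·39 − 4.5·38.5 = 509.2500; (r_i+r_j)·cross = 22·509.2500 = 11203.5000
Σcross = 462.0000 → A = |Σcross|/2 = 231.0000 mm²
Σ(r_i+r_j)·cross = 15600.7500 → first moment M = |Σ|/6 = 2600.1250
R_c = M/A = 2600.1250/231.0000 = 11.2560 mm
θ = 57° = 0.994838 rad
V = θ·R_c·A = 0.994838·11.2560·231.0000 = 2586.702 mm³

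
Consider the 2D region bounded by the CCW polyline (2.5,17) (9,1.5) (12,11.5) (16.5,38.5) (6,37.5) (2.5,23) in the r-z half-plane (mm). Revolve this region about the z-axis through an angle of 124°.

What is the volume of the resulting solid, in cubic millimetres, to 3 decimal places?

Profile (r,z), 6 vertices: (2.5,17) (9,1.5) (12,11.5) (16.5,38.5) (6,37.5) (2.5,23)
edge 0: (2.5,17)→(9,1.5)  cross = 2.5·1.5 − 9·17 = -149.2500; (r_i+r_j)·cross = 11.5·-149.2500 = -1716.3750
edge 1: (9,1.5)→(12,11.5)  cross = 9·11.5 − 12·1.5 = 85.5000; (r_i+r_j)·cross = 21·85.5000 = 1795.5000
edge 2: (12,11.5)→(16.5,38.5)  cross = 12·38.5 − 16.5·11.5 = 272.2500; (r_i+r_j)·cross = 28.5·272.2500 = 7759.1250
edge 3: (16.5,38.5)→(6,37.5)  cross = 16.5·37.5 − 6·38.5 = 387.7500; (r_i+r_j)·cross = 22.5·387.7500 = 8724.3750
edge 4: (6,37.5)→(2.5,23)  cross = 6·23 − 2.5·37.5 = 44.2500; (r_i+r_j)·cross = 8.5·44.2500 = 376.1250
edge 5: (2.5,23)→(2.5,17)  cross = 2.5·17 − 2.5·23 = -15.0000; (r_i+r_j)·cross = 5·-15.0000 = -75.0000
Σcross = 625.5000 → A = |Σcross|/2 = 312.7500 mm²
Σ(r_i+r_j)·cross = 16863.7500 → first moment M = |Σ|/6 = 2810.6250
R_c = M/A = 2810.6250/312.7500 = 8.9868 mm
θ = 124° = 2.164208 rad
V = θ·R_c·A = 2.164208·8.9868·312.7500 = 6082.778 mm³

Volume = 6082.778 mm³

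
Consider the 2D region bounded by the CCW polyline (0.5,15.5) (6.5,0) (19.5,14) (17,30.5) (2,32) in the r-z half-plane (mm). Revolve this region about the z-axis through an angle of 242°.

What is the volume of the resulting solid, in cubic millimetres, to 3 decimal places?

Volume = 16822.016 mm³

Profile (r,z), 5 vertices: (0.5,15.5) (6.5,0) (19.5,14) (17,30.5) (2,32)
edge 0: (0.5,15.5)→(6.5,0)  cross = 0.5·0 − 6.5·15.5 = -100.7500; (r_i+r_j)·cross = 7·-100.7500 = -705.2500
edge 1: (6.5,0)→(19.5,14)  cross = 6.5·14 − 19.5·0 = 91.0000; (r_i+r_j)·cross = 26·91.0000 = 2366.0000
edge 2: (19.5,14)→(17,30.5)  cross = 19.5·30.5 − 17·14 = 356.7500; (r_i+r_j)·cross = 36.5·356.7500 = 13021.3750
edge 3: (17,30.5)→(2,32)  cross = 17·32 − 2·30.5 = 483.0000; (r_i+r_j)·cross = 19·483.0000 = 9177.0000
edge 4: (2,32)→(0.5,15.5)  cross = 2·15.5 − 0.5·32 = 15.0000; (r_i+r_j)·cross = 2.5·15.0000 = 37.5000
Σcross = 845.0000 → A = |Σcross|/2 = 422.5000 mm²
Σ(r_i+r_j)·cross = 23896.6250 → first moment M = |Σ|/6 = 3982.7708
R_c = M/A = 3982.7708/422.5000 = 9.4267 mm
θ = 242° = 4.223697 rad
V = θ·R_c·A = 4.223697·9.4267·422.5000 = 16822.016 mm³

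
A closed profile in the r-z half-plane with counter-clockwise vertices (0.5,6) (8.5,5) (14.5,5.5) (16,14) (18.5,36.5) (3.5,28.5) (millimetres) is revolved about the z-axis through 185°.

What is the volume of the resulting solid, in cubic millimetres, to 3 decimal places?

Volume = 12112.123 mm³

Profile (r,z), 6 vertices: (0.5,6) (8.5,5) (14.5,5.5) (16,14) (18.5,36.5) (3.5,28.5)
edge 0: (0.5,6)→(8.5,5)  cross = 0.5·5 − 8.5·6 = -48.5000; (r_i+r_j)·cross = 9·-48.5000 = -436.5000
edge 1: (8.5,5)→(14.5,5.5)  cross = 8.5·5.5 − 14.5·5 = -25.7500; (r_i+r_j)·cross = 23·-25.7500 = -592.2500
edge 2: (14.5,5.5)→(16,14)  cross = 14.5·14 − 16·5.5 = 115.0000; (r_i+r_j)·cross = 30.5·115.0000 = 3507.5000
edge 3: (16,14)→(18.5,36.5)  cross = 16·36.5 − 18.5·14 = 325.0000; (r_i+r_j)·cross = 34.5·325.0000 = 11212.5000
edge 4: (18.5,36.5)→(3.5,28.5)  cross = 18.5·28.5 − 3.5·36.5 = 399.5000; (r_i+r_j)·cross = 22·399.5000 = 8789.0000
edge 5: (3.5,28.5)→(0.5,6)  cross = 3.5·6 − 0.5·28.5 = 6.7500; (r_i+r_j)·cross = 4·6.7500 = 27.0000
Σcross = 772.0000 → A = |Σcross|/2 = 386.0000 mm²
Σ(r_i+r_j)·cross = 22507.2500 → first moment M = |Σ|/6 = 3751.2083
R_c = M/A = 3751.2083/386.0000 = 9.7182 mm
θ = 185° = 3.228859 rad
V = θ·R_c·A = 3.228859·9.7182·386.0000 = 12112.123 mm³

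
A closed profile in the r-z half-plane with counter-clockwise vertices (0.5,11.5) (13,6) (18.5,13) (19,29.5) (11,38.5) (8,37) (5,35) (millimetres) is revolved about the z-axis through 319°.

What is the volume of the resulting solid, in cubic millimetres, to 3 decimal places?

Profile (r,z), 7 vertices: (0.5,11.5) (13,6) (18.5,13) (19,29.5) (11,38.5) (8,37) (5,35)
edge 0: (0.5,11.5)→(13,6)  cross = 0.5·6 − 13·11.5 = -146.5000; (r_i+r_j)·cross = 13.5·-146.5000 = -1977.7500
edge 1: (13,6)→(18.5,13)  cross = 13·13 − 18.5·6 = 58.0000; (r_i+r_j)·cross = 31.5·58.0000 = 1827.0000
edge 2: (18.5,13)→(19,29.5)  cross = 18.5·29.5 − 19·13 = 298.7500; (r_i+r_j)·cross = 37.5·298.7500 = 11203.1250
edge 3: (19,29.5)→(11,38.5)  cross = 19·38.5 − 11·29.5 = 407.0000; (r_i+r_j)·cross = 30·407.0000 = 12210.0000
edge 4: (11,38.5)→(8,37)  cross = 11·37 − 8·38.5 = 99.0000; (r_i+r_j)·cross = 19·99.0000 = 1881.0000
edge 5: (8,37)→(5,35)  cross = 8·35 − 5·37 = 95.0000; (r_i+r_j)·cross = 13·95.0000 = 1235.0000
edge 6: (5,35)→(0.5,11.5)  cross = 5·11.5 − 0.5·35 = 40.0000; (r_i+r_j)·cross = 5.5·40.0000 = 220.0000
Σcross = 851.2500 → A = |Σcross|/2 = 425.6250 mm²
Σ(r_i+r_j)·cross = 26598.3750 → first moment M = |Σ|/6 = 4433.0625
R_c = M/A = 4433.0625/425.6250 = 10.4154 mm
θ = 319° = 5.567600 rad
V = θ·R_c·A = 5.567600·10.4154·425.6250 = 24681.520 mm³

Volume = 24681.520 mm³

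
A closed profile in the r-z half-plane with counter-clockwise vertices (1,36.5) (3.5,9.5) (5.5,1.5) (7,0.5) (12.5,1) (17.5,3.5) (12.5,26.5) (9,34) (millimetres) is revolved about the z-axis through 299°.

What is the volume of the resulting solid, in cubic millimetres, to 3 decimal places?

Profile (r,z), 8 vertices: (1,36.5) (3.5,9.5) (5.5,1.5) (7,0.5) (12.5,1) (17.5,3.5) (12.5,26.5) (9,34)
edge 0: (1,36.5)→(3.5,9.5)  cross = 1·9.5 − 3.5·36.5 = -118.2500; (r_i+r_j)·cross = 4.5·-118.2500 = -532.1250
edge 1: (3.5,9.5)→(5.5,1.5)  cross = 3.5·1.5 − 5.5·9.5 = -47.0000; (r_i+r_j)·cross = 9·-47.0000 = -423.0000
edge 2: (5.5,1.5)→(7,0.5)  cross = 5.5·0.5 − 7·1.5 = -7.7500; (r_i+r_j)·cross = 12.5·-7.7500 = -96.8750
edge 3: (7,0.5)→(12.5,1)  cross = 7·1 − 12.5·0.5 = 0.7500; (r_i+r_j)·cross = 19.5·0.7500 = 14.6250
edge 4: (12.5,1)→(17.5,3.5)  cross = 12.5·3.5 − 17.5·1 = 26.2500; (r_i+r_j)·cross = 30·26.2500 = 787.5000
edge 5: (17.5,3.5)→(12.5,26.5)  cross = 17.5·26.5 − 12.5·3.5 = 420.0000; (r_i+r_j)·cross = 30·420.0000 = 12600.0000
edge 6: (12.5,26.5)→(9,34)  cross = 12.5·34 − 9·26.5 = 186.5000; (r_i+r_j)·cross = 21.5·186.5000 = 4009.7500
edge 7: (9,34)→(1,36.5)  cross = 9·36.5 − 1·34 = 294.5000; (r_i+r_j)·cross = 10·294.5000 = 2945.0000
Σcross = 755.0000 → A = |Σcross|/2 = 377.5000 mm²
Σ(r_i+r_j)·cross = 19304.8750 → first moment M = |Σ|/6 = 3217.4792
R_c = M/A = 3217.4792/377.5000 = 8.5231 mm
θ = 299° = 5.218534 rad
V = θ·R_c·A = 5.218534·8.5231·377.5000 = 16790.526 mm³

Volume = 16790.526 mm³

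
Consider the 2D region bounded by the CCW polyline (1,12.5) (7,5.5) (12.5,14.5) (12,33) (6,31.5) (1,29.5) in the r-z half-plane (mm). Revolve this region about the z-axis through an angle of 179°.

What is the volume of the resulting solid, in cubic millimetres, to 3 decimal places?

Volume = 5233.129 mm³

Profile (r,z), 6 vertices: (1,12.5) (7,5.5) (12.5,14.5) (12,33) (6,31.5) (1,29.5)
edge 0: (1,12.5)→(7,5.5)  cross = 1·5.5 − 7·12.5 = -82.0000; (r_i+r_j)·cross = 8·-82.0000 = -656.0000
edge 1: (7,5.5)→(12.5,14.5)  cross = 7·14.5 − 12.5·5.5 = 32.7500; (r_i+r_j)·cross = 19.5·32.7500 = 638.6250
edge 2: (12.5,14.5)→(12,33)  cross = 12.5·33 − 12·14.5 = 238.5000; (r_i+r_j)·cross = 24.5·238.5000 = 5843.2500
edge 3: (12,33)→(6,31.5)  cross = 12·31.5 − 6·33 = 180.0000; (r_i+r_j)·cross = 18·180.0000 = 3240.0000
edge 4: (6,31.5)→(1,29.5)  cross = 6·29.5 − 1·31.5 = 145.5000; (r_i+r_j)·cross = 7·145.5000 = 1018.5000
edge 5: (1,29.5)→(1,12.5)  cross = 1·12.5 − 1·29.5 = -17.0000; (r_i+r_j)·cross = 2·-17.0000 = -34.0000
Σcross = 497.7500 → A = |Σcross|/2 = 248.8750 mm²
Σ(r_i+r_j)·cross = 10050.3750 → first moment M = |Σ|/6 = 1675.0625
R_c = M/A = 1675.0625/248.8750 = 6.7305 mm
θ = 179° = 3.124139 rad
V = θ·R_c·A = 3.124139·6.7305·248.8750 = 5233.129 mm³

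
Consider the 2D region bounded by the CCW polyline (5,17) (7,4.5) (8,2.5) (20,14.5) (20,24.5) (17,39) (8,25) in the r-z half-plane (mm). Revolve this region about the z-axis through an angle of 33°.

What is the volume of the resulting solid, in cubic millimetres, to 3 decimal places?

Profile (r,z), 7 vertices: (5,17) (7,4.5) (8,2.5) (20,14.5) (20,24.5) (17,39) (8,25)
edge 0: (5,17)→(7,4.5)  cross = 5·4.5 − 7·17 = -96.5000; (r_i+r_j)·cross = 12·-96.5000 = -1158.0000
edge 1: (7,4.5)→(8,2.5)  cross = 7·2.5 − 8·4.5 = -18.5000; (r_i+r_j)·cross = 15·-18.5000 = -277.5000
edge 2: (8,2.5)→(20,14.5)  cross = 8·14.5 − 20·2.5 = 66.0000; (r_i+r_j)·cross = 28·66.0000 = 1848.0000
edge 3: (20,14.5)→(20,24.5)  cross = 20·24.5 − 20·14.5 = 200.0000; (r_i+r_j)·cross = 40·200.0000 = 8000.0000
edge 4: (20,24.5)→(17,39)  cross = 20·39 − 17·24.5 = 363.5000; (r_i+r_j)·cross = 37·363.5000 = 13449.5000
edge 5: (17,39)→(8,25)  cross = 17·25 − 8·39 = 113.0000; (r_i+r_j)·cross = 25·113.0000 = 2825.0000
edge 6: (8,25)→(5,17)  cross = 8·17 − 5·25 = 11.0000; (r_i+r_j)·cross = 13·11.0000 = 143.0000
Σcross = 638.5000 → A = |Σcross|/2 = 319.2500 mm²
Σ(r_i+r_j)·cross = 24830.0000 → first moment M = |Σ|/6 = 4138.3333
R_c = M/A = 4138.3333/319.2500 = 12.9627 mm
θ = 33° = 0.575959 rad
V = θ·R_c·A = 0.575959·12.9627·319.2500 = 2383.509 mm³

Volume = 2383.509 mm³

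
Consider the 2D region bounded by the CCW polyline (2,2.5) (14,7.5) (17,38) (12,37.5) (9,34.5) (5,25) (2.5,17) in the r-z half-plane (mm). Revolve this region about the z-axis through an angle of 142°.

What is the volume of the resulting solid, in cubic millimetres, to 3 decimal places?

Volume = 8206.856 mm³

Profile (r,z), 7 vertices: (2,2.5) (14,7.5) (17,38) (12,37.5) (9,34.5) (5,25) (2.5,17)
edge 0: (2,2.5)→(14,7.5)  cross = 2·7.5 − 14·2.5 = -20.0000; (r_i+r_j)·cross = 16·-20.0000 = -320.0000
edge 1: (14,7.5)→(17,38)  cross = 14·38 − 17·7.5 = 404.5000; (r_i+r_j)·cross = 31·404.5000 = 12539.5000
edge 2: (17,38)→(12,37.5)  cross = 17·37.5 − 12·38 = 181.5000; (r_i+r_j)·cross = 29·181.5000 = 5263.5000
edge 3: (12,37.5)→(9,34.5)  cross = 12·34.5 − 9·37.5 = 76.5000; (r_i+r_j)·cross = 21·76.5000 = 1606.5000
edge 4: (9,34.5)→(5,25)  cross = 9·25 − 5·34.5 = 52.5000; (r_i+r_j)·cross = 14·52.5000 = 735.0000
edge 5: (5,25)→(2.5,17)  cross = 5·17 − 2.5·25 = 22.5000; (r_i+r_j)·cross = 7.5·22.5000 = 168.7500
edge 6: (2.5,17)→(2,2.5)  cross = 2.5·2.5 − 2·17 = -27.7500; (r_i+r_j)·cross = 4.5·-27.7500 = -124.8750
Σcross = 689.7500 → A = |Σcross|/2 = 344.8750 mm²
Σ(r_i+r_j)·cross = 19868.3750 → first moment M = |Σ|/6 = 3311.3958
R_c = M/A = 3311.3958/344.8750 = 9.6017 mm
θ = 142° = 2.478368 rad
V = θ·R_c·A = 2.478368·9.6017·344.8750 = 8206.856 mm³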